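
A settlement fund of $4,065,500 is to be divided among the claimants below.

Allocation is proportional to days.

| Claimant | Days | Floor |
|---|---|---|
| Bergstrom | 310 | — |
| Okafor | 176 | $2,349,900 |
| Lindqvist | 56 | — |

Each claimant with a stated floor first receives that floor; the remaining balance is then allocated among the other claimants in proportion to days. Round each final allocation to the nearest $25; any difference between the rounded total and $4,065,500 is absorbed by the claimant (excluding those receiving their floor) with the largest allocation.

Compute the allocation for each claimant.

Fund the minimums — Okafor $2,349,900. Balance $1,715,600.
Balance split over remaining days 366: Bergstrom 1,453,103.83 → $1,453,100; Lindqvist 262,496.17 → $262,500.

Bergstrom: $1,453,100; Okafor: $2,349,900; Lindqvist: $262,500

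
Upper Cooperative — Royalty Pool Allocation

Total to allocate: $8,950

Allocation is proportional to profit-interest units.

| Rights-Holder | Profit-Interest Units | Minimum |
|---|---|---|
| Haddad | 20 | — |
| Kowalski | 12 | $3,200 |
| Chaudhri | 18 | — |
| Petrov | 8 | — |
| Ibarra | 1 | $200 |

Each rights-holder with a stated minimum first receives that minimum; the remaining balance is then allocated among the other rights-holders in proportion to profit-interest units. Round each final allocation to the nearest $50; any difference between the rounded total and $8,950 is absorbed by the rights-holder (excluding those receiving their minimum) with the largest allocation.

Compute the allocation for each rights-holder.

Guaranteed amounts: Kowalski $3,200; Ibarra $200. Residual $5,550.
Residual split over remaining profit-interest units 46: Haddad 2,413.04 → $2,400; Chaudhri 2,171.74 → $2,150; Petrov 965.22 → $950.
Rounding difference +$50 applied to Haddad → $2,450.

Haddad: $2,450; Kowalski: $3,200; Chaudhri: $2,150; Petrov: $950; Ibarra: $200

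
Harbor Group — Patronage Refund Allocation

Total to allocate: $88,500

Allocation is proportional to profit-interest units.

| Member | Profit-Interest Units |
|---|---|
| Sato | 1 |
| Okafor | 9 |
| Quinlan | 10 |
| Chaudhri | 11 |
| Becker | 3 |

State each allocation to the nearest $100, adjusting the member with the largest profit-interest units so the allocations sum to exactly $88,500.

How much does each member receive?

Sato: $2,600 · Okafor: $23,400 · Quinlan: $26,000 · Chaudhri: $28,700 · Becker: $7,800

Total profit-interest units = 1 + 9 + 10 + 11 + 3 = 34.
Raw shares: Sato 2,602.94; Okafor 23,426.47; Quinlan 26,029.41; Chaudhri 28,632.35; Becker 7,808.82.
After rounding ($100): Sato $2,600; Okafor $23,400; Quinlan $26,000; Chaudhri $28,600; Becker $7,800. Sum = $88,400.
Difference $88,500 − $88,400 = +$100 applied to largest profit-interest units (Chaudhri): Chaudhri becomes $28,700.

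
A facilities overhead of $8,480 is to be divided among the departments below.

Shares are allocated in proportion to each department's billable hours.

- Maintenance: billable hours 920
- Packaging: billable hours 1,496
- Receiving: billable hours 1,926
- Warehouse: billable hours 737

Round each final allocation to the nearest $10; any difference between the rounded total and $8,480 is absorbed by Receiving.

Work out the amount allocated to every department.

Combined billable hours = 5,079.
Unrounded shares: Maintenance 920/5,079 × $8,480 = 1,536.05; Packaging 1,496/5,079 × $8,480 = 2,497.75; Receiving 1,926/5,079 × $8,480 = 3,215.69; Warehouse 737/5,079 × $8,480 = 1,230.51.
After rounding ($10): Maintenance $1,540; Packaging $2,500; Receiving $3,220; Warehouse $1,230. Sum = $8,490.
Difference $8,480 − $8,490 = −$10 applied to Receiving: Receiving becomes $3,210.

Maintenance: $1,540 · Packaging: $2,500 · Receiving: $3,210 · Warehouse: $1,230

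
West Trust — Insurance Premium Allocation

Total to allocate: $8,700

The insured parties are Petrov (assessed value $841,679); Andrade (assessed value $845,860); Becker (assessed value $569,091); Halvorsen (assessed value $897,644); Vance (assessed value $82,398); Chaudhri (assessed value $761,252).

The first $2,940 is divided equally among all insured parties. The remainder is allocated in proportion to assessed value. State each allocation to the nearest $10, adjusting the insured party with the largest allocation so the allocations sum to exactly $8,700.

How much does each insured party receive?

Petrov: $1,700 · Andrade: $1,710 · Becker: $1,310 · Halvorsen: $1,780 · Vance: $610 · Chaudhri: $1,590

$2,940 shared equally gives $490 per insured party.
Remainder $5,760 by assessed value (total 3,997,924): Petrov 1,212.65 → $1,210; Andrade 1,218.67 → $1,220; Becker 819.92 → $820; Halvorsen 1,293.28 → $1,290; Vance 118.71 → $120; Chaudhri 1,096.77 → $1,100.
Totals: Petrov $490 + $1,210 = $1,700; Andrade $490 + $1,220 = $1,710; Becker $490 + $820 = $1,310; Halvorsen $490 + $1,290 = $1,780; Vance $490 + $120 = $610; Chaudhri $490 + $1,100 = $1,590.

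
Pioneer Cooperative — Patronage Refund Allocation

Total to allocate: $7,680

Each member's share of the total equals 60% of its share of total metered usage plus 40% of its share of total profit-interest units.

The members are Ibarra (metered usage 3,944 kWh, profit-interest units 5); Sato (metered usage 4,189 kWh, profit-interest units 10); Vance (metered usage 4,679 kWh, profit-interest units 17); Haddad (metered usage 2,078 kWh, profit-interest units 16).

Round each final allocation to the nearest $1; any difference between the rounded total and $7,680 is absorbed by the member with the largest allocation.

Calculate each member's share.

Ibarra: $1,541; Sato: $1,936; Vance: $2,536; Haddad: $1,667

Totals — metered usage 14,890, profit-interest units 48.
Composite weights (60% metered usage + 40% profit-interest units): Ibarra 0.2006; Sato 0.2521; Vance 0.3302; Haddad 0.2171.
Unrounded shares: Ibarra 1,540.55; Sato 1,936.37; Vance 2,536.01; Haddad 1,667.08.
Rounded to nearest $1: Ibarra $1,541; Sato $1,936; Vance $2,536; Haddad $1,667. Sum = $7,680.
No rounding difference to absorb.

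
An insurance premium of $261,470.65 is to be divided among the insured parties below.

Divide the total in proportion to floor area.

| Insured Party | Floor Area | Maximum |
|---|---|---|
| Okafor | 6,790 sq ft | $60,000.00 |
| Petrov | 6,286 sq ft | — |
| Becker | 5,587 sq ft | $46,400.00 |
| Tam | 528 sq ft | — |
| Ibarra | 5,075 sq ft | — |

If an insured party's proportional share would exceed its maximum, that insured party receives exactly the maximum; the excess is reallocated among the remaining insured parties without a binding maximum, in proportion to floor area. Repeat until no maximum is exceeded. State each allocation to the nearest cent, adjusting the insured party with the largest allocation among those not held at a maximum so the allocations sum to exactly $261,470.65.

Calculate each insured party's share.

Okafor: $60,000.00; Petrov: $81,989.58; Becker: $46,400.00; Tam: $6,886.81; Ibarra: $66,194.26

Combined floor area = 24,266.
Pro-rata shares before constraints: Okafor 73,163.5092; Petrov 67,732.8157; Becker 60,200.9611; Tam 5,689.2979; Ibarra 54,684.0661.
Capped: Okafor ($60,000.00), Becker ($46,400.00); remaining pool $155,070.65 reallocated over remaining floor area 11,889.
Shares after redistribution: Petrov 81,989.5791 → $81,989.58; Tam 6,886.8116 → $6,886.81; Ibarra 66,194.2593 → $66,194.26.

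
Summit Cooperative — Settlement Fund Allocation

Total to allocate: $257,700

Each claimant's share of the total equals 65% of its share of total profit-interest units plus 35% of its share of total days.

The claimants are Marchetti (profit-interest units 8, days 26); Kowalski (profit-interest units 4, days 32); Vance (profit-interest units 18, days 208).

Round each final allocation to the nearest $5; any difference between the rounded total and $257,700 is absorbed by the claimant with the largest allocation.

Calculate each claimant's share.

Totals — profit-interest units 30, days 266.
Combined weights (65% profit-interest units + 35% days): Marchetti 0.2075; Kowalski 0.1288; Vance 0.6637.
Pro-rata amounts: Marchetti 53,484.05; Kowalski 33,184.53; Vance 171,031.42.
At nearest $5: Marchetti $53,485; Kowalski $33,185; Vance $171,030. Sum = $257,700.
No rounding difference to absorb.

Marchetti: $53,485 | Kowalski: $33,185 | Vance: $171,030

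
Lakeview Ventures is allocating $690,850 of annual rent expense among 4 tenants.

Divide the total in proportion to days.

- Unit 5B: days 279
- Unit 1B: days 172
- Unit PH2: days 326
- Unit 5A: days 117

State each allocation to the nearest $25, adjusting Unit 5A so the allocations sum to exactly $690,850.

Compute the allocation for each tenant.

Total days = 894.
Unrounded shares: Unit 5B 279/894 × $690,850 = 215,600.84; Unit 1B 172/894 × $690,850 = 132,915.21; Unit PH2 326/894 × $690,850 = 251,920.69; Unit 5A 117/894 × $690,850 = 90,413.26.
Rounded to nearest $25: Unit 5B $215,600; Unit 1B $132,925; Unit PH2 $251,925; Unit 5A $90,425. Sum = $690,875.
Difference $690,850 − $690,875 = −$25 applied to Unit 5A: Unit 5A becomes $90,400.

Unit 5B: $215,600; Unit 1B: $132,925; Unit PH2: $251,925; Unit 5A: $90,400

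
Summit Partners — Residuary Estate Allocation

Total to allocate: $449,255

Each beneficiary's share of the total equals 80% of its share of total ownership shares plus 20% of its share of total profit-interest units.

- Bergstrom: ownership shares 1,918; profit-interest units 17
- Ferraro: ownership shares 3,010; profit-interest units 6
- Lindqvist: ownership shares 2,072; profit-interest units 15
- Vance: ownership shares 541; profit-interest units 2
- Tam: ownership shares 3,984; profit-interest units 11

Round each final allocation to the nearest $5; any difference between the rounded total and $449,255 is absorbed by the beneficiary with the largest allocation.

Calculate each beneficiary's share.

Bergstrom: $89,765; Ferraro: $104,435; Lindqvist: $91,040; Vance: $20,395; Tam: $143,620

Totals — ownership shares 11,525, profit-interest units 51.
Blended shares (80% ownership shares + 20% profit-interest units): Bergstrom 0.1998; Ferraro 0.2325; Lindqvist 0.2026; Vance 0.0454; Tam 0.3197.
Unrounded shares: Bergstrom 89,762.64; Ferraro 104,436.74; Lindqvist 91,041.52; Vance 20,394.51; Tam 143,619.59.
After rounding ($5): Bergstrom $89,765; Ferraro $104,435; Lindqvist $91,040; Vance $20,395; Tam $143,620. Sum = $449,255.
Rounded total matches; no reconciliation needed.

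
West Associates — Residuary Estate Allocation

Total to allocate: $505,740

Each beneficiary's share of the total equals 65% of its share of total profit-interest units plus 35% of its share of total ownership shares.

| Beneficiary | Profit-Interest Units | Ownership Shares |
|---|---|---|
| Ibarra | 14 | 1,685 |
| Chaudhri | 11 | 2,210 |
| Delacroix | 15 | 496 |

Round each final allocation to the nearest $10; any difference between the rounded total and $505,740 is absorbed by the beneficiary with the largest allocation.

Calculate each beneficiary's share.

Ibarra: $182,980 · Chaudhri: $179,490 · Delacroix: $143,270

Totals — profit-interest units 40, ownership shares 4,391.
Combined weights (65% profit-interest units + 35% ownership shares): Ibarra 0.3618; Chaudhri 0.3549; Delacroix 0.2833.
Proportional shares: Ibarra 182,981.19; Chaudhri 179,490.05; Delacroix 143,268.76.
After rounding ($10): Ibarra $182,980; Chaudhri $179,490; Delacroix $143,270. Sum = $505,740.
Rounded total matches; no reconciliation needed.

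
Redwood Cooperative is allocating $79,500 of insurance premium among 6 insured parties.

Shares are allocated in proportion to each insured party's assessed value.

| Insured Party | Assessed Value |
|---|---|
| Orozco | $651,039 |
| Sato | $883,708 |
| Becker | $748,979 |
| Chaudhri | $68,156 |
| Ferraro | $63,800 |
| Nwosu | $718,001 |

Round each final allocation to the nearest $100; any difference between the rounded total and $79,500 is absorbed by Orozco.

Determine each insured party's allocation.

Total assessed value = 3,133,683.
Unrounded shares: Orozco 651,039/3,133,683 × $79,500 = 16,516.54; Sato 883,708/3,133,683 × $79,500 = 22,419.24; Becker 748,979/3,133,683 × $79,500 = 19,001.23; Chaudhri 68,156/3,133,683 × $79,500 = 1,729.08; Ferraro 63,800/3,133,683 × $79,500 = 1,618.57; Nwosu 718,001/3,133,683 × $79,500 = 18,215.33.
Rounded to nearest $100: Orozco $16,500; Sato $22,400; Becker $19,000; Chaudhri $1,700; Ferraro $1,600; Nwosu $18,200. Sum = $79,400.
Difference $79,500 − $79,400 = +$100 applied to Orozco: Orozco becomes $16,600.

Orozco: $16,600 · Sato: $22,400 · Becker: $19,000 · Chaudhri: $1,700 · Ferraro: $1,600 · Nwosu: $18,200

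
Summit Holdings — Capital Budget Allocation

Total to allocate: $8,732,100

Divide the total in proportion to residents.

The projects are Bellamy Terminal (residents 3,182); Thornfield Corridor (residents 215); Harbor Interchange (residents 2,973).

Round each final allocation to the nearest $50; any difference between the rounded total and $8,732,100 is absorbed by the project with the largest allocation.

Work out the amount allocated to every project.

Combined residents = 6,370.
Unrounded shares: Bellamy Terminal 3,182/6,370 × $8,732,100 = 4,361,937.55; Thornfield Corridor 215/6,370 × $8,732,100 = 294,725.51; Harbor Interchange 2,973/6,370 × $8,732,100 = 4,075,436.94.
Rounded to nearest $50: Bellamy Terminal $4,361,950; Thornfield Corridor $294,750; Harbor Interchange $4,075,450. Sum = $8,732,150.
Difference $8,732,100 − $8,732,150 = −$50 applied to largest allocation (Bellamy Terminal): Bellamy Terminal becomes $4,361,900.

Bellamy Terminal: $4,361,900 | Thornfield Corridor: $294,750 | Harbor Interchange: $4,075,450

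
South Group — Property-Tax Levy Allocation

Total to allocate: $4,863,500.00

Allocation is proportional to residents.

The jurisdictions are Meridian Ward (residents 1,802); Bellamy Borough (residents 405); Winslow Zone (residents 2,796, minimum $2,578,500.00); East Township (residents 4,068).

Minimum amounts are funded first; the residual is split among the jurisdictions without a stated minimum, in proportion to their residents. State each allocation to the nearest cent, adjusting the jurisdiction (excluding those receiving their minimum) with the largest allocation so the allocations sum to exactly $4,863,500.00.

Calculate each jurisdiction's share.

Meridian Ward: $656,186.45 | Bellamy Borough: $147,478.09 | Winslow Zone: $2,578,500.00 | East Township: $1,481,335.46

Fund the minimums — Winslow Zone $2,578,500.00. Remaining pool $2,285,000.00.
Remaining pool split over remaining residents 6,275: Meridian Ward 656,186.4542 → $656,186.45; Bellamy Borough 147,478.0876 → $147,478.09; East Township 1,481,335.4582 → $1,481,335.46.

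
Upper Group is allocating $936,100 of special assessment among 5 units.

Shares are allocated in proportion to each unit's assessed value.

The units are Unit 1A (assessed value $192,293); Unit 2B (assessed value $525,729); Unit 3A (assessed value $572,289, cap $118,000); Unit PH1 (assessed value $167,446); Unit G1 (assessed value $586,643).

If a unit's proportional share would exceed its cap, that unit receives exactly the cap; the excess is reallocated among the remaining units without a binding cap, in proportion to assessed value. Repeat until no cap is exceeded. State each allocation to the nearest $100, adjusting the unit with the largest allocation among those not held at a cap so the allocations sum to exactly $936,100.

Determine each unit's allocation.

Assessed value total: 2,044,400.
Unconstrained shares: Unit 1A 88,048.07; Unit 2B 240,723.40; Unit 3A 262,042.52; Unit PH1 76,671.00; Unit G1 268,615.00.
Capped: Unit 3A ($118,000); balance $818,100 reallocated over remaining assessed value 1,472,111.
Redistributed shares: Unit 1A 106,863.48 → $106,900; Unit 2B 292,164.72 → $292,200; Unit PH1 93,055.19 → $93,100; Unit G1 326,016.61 → $326,000.
Rounding difference −$100 applied to Unit G1 → $325,900.

Unit 1A: $106,900; Unit 2B: $292,200; Unit 3A: $118,000; Unit PH1: $93,100; Unit G1: $325,900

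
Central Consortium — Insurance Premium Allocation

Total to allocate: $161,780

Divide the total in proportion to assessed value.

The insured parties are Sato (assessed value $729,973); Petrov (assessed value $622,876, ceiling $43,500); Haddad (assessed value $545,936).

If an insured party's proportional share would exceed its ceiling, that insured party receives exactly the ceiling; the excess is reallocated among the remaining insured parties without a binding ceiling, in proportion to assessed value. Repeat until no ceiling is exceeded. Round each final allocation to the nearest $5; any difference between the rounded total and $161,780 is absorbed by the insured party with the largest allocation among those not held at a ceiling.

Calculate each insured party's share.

Sato: $67,670; Petrov: $43,500; Haddad: $50,610

Combined assessed value = 1,898,785.
Pro-rata shares before constraints: Sato 62,195.05; Petrov 53,070.19; Haddad 46,514.76.
Cap binds for Petrov ($43,500); residual $118,280 reallocated over remaining assessed value 1,275,909.
Remaining shares: Sato 67,670.35 → $67,670; Haddad 50,609.65 → $50,610.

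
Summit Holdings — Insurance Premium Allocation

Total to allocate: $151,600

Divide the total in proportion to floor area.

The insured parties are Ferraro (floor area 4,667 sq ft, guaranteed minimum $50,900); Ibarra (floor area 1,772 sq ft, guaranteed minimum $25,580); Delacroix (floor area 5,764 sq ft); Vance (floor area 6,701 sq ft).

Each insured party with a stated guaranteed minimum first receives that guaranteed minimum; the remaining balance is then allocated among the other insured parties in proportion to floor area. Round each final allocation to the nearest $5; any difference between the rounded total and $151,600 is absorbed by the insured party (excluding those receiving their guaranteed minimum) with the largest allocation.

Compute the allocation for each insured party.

Fund the minimums — Ferraro $50,900; Ibarra $25,580. Residual $75,120.
Residual split over remaining floor area 12,465: Delacroix 34,736.60 → $34,735; Vance 40,383.40 → $40,385.

Ferraro: $50,900; Ibarra: $25,580; Delacroix: $34,735; Vance: $40,385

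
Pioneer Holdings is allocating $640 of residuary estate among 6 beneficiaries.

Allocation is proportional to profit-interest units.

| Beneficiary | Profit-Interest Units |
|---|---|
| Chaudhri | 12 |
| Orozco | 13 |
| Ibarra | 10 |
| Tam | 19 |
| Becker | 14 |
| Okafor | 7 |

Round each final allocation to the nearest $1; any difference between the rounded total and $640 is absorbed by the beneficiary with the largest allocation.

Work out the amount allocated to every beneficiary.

Sum of profit-interest units: 75.
Pro-rata amounts: Chaudhri 12/75 × $640 = 102.40; Orozco 13/75 × $640 = 110.93; Ibarra 10/75 × $640 = 85.33; Tam 19/75 × $640 = 162.13; Becker 14/75 × $640 = 119.47; Okafor 7/75 × $640 = 59.73.
Rounded to nearest $1: Chaudhri $102; Orozco $111; Ibarra $85; Tam $162; Becker $119; Okafor $60. Sum = $639.
Difference $640 − $639 = +$1 applied to largest allocation (Tam): Tam becomes $163.

Chaudhri: $102 | Orozco: $111 | Ibarra: $85 | Tam: $163 | Becker: $119 | Okafor: $60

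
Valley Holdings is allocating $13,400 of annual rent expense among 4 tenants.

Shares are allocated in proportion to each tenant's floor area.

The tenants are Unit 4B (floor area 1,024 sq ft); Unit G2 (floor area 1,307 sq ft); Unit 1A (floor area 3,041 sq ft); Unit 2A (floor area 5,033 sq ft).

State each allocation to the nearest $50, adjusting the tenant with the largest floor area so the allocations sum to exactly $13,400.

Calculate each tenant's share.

Unit 4B: $1,300 | Unit G2: $1,700 | Unit 1A: $3,900 | Unit 2A: $6,500

Total floor area = 1,024 + 1,307 + 3,041 + 5,033 = 10,405.
Raw shares: Unit 4B 1,318.75; Unit G2 1,683.21; Unit 1A 3,916.33; Unit 2A 6,481.71.
At nearest $50: Unit 4B $1,300; Unit G2 $1,700; Unit 1A $3,900; Unit 2A $6,500. Sum = $13,400.
Sum already equals the total — no adjustment.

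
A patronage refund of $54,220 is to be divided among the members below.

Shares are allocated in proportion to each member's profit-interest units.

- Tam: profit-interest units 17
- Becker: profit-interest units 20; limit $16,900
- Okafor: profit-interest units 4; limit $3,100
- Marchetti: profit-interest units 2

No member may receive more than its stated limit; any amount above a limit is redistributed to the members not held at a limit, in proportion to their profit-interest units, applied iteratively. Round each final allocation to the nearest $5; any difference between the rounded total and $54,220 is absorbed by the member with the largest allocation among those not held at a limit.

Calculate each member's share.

Tam: $30,620 | Becker: $16,900 | Okafor: $3,100 | Marchetti: $3,600

Sum of profit-interest units: 43.
Proportional shares (ignoring caps): Tam 21,435.81; Becker 25,218.60; Okafor 5,043.72; Marchetti 2,521.86.
Held at cap: Becker ($16,900), Okafor ($3,100); balance $34,220 reallocated over remaining profit-interest units 19.
Remaining shares: Tam 30,617.89 → $30,620; Marchetti 3,602.11 → $3,600.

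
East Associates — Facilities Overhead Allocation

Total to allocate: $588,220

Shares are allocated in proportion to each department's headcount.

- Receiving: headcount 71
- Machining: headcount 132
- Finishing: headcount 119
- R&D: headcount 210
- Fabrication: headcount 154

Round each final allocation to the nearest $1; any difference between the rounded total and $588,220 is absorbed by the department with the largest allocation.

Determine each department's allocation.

Receiving: $60,880 · Machining: $113,185 · Finishing: $102,038 · R&D: $180,068 · Fabrication: $132,049

Total headcount = 686.
Pro-rata amounts: Receiving 71/686 × $588,220 = 60,879.91; Machining 132/686 × $588,220 = 113,185.19; Finishing 119/686 × $588,220 = 102,038.16; R&D 210/686 × $588,220 = 180,067.35; Fabrication 154/686 × $588,220 = 132,049.39.
At nearest $1: Receiving $60,880; Machining $113,185; Finishing $102,038; R&D $180,067; Fabrication $132,049. Sum = $588,219.
Difference $588,220 − $588,219 = +$1 applied to largest allocation (R&D): R&D becomes $180,068.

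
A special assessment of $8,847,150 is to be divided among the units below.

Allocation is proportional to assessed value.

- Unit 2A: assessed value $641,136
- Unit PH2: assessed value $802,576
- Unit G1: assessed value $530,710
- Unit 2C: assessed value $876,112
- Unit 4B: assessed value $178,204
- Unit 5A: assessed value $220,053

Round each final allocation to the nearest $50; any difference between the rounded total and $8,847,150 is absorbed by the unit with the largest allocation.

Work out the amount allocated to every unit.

Unit 2A: $1,745,950 · Unit PH2: $2,185,600 · Unit G1: $1,445,250 · Unit 2C: $2,385,800 · Unit 4B: $485,300 · Unit 5A: $599,250

Sum of assessed value: 3,248,791.
Unrounded shares: Unit 2A 641,136/3,248,791 × $8,847,150 = 1,745,949.91; Unit PH2 802,576/3,248,791 × $8,847,150 = 2,185,585.42; Unit G1 530,710/3,248,791 × $8,847,150 = 1,445,236.39; Unit 2C 876,112/3,248,791 × $8,847,150 = 2,385,839.62; Unit 4B 178,204/3,248,791 × $8,847,150 = 485,287.46; Unit 5A 220,053/3,248,791 × $8,847,150 = 599,251.20.
Rounded to nearest $50: Unit 2A $1,745,950; Unit PH2 $2,185,600; Unit G1 $1,445,250; Unit 2C $2,385,850; Unit 4B $485,300; Unit 5A $599,250. Sum = $8,847,200.
Difference $8,847,150 − $8,847,200 = −$50 applied to largest allocation (Unit 2C): Unit 2C becomes $2,385,800.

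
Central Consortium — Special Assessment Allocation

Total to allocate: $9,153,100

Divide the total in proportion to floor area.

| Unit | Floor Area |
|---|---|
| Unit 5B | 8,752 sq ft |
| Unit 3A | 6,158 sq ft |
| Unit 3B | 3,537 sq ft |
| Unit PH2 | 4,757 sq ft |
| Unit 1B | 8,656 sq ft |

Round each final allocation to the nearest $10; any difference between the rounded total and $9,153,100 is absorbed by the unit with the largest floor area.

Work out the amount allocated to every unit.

Sum of floor area: 31,860.
Unrounded shares: Unit 5B 8,752/31,860 × $9,153,100 = 2,514,373.23; Unit 3A 6,158/31,860 × $9,153,100 = 1,769,139.67; Unit 3B 3,537/31,860 × $9,153,100 = 1,016,149.24; Unit PH2 4,757/31,860 × $9,153,100 = 1,366,644.59; Unit 1B 8,656/31,860 × $9,153,100 = 2,486,793.27.
After rounding ($10): Unit 5B $2,514,370; Unit 3A $1,769,140; Unit 3B $1,016,150; Unit PH2 $1,366,640; Unit 1B $2,486,790. Sum = $9,153,090.
Difference $9,153,100 − $9,153,090 = +$10 applied to largest floor area (Unit 5B): Unit 5B becomes $2,514,380.

Unit 5B: $2,514,380 | Unit 3A: $1,769,140 | Unit 3B: $1,016,150 | Unit PH2: $1,366,640 | Unit 1B: $2,486,790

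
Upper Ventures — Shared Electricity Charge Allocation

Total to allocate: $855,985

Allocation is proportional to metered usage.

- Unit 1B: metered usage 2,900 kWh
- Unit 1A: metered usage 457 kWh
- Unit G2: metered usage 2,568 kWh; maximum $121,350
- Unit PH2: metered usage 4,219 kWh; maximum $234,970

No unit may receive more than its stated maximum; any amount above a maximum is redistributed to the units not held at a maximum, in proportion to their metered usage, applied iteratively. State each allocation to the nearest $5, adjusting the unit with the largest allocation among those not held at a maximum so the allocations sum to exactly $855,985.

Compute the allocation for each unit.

Combined metered usage = 10,144.
Pro-rata shares before constraints: Unit 1B 244,711.80; Unit 1A 38,563.20; Unit G2 216,696.52; Unit PH2 356,013.48.
Held at cap: Unit G2 ($121,350), Unit PH2 ($234,970); remaining pool $499,665 reallocated over remaining metered usage 3,357.
Remaining shares: Unit 1B 431,643.88 → $431,645; Unit 1A 68,021.12 → $68,020.

Unit 1B: $431,645; Unit 1A: $68,020; Unit G2: $121,350; Unit PH2: $234,970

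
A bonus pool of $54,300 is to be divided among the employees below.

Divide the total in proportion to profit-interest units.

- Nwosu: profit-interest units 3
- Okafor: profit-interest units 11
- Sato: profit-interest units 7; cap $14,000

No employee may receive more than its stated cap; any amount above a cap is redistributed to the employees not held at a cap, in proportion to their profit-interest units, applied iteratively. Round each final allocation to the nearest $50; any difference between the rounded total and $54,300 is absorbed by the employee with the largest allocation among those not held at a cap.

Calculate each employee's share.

Total profit-interest units = 21.
Proportional shares (ignoring caps): Nwosu 7,757.14; Okafor 28,442.86; Sato 18,100.00.
Held at cap: Sato ($14,000); balance $40,300 reallocated over remaining profit-interest units 14.
Redistributed shares: Nwosu 8,635.71 → $8,650; Okafor 31,664.29 → $31,650.

Nwosu: $8,650 | Okafor: $31,650 | Sato: $14,000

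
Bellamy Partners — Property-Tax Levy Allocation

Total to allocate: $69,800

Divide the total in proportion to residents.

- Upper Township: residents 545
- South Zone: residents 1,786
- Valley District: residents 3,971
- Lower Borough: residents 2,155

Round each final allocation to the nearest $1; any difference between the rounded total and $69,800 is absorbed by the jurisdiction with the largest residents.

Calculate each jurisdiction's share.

Upper Township: $4,498; South Zone: $14,741; Valley District: $32,775; Lower Borough: $17,786

Total residents = 545 + 1,786 + 3,971 + 2,155 = 8,457.
Pro-rata amounts: Upper Township 4,498.17; South Zone 14,740.78; Valley District 32,774.72; Lower Borough 17,786.33.
After rounding ($1): Upper Township $4,498; South Zone $14,741; Valley District $32,775; Lower Borough $17,786. Sum = $69,800.
Sum already equals the total — no adjustment.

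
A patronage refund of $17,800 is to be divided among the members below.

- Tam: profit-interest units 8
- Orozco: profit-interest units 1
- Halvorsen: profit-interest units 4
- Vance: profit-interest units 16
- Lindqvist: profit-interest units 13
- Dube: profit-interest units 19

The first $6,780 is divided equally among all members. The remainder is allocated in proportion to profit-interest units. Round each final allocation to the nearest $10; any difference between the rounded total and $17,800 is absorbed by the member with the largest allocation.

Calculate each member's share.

$6,780 shared equally gives $1,130 per member.
Remainder $11,020 by profit-interest units (total 61): Tam 1,445.25 → $1,450; Orozco 180.66 → $180; Halvorsen 722.62 → $720; Vance 2,890.49 → $2,890; Lindqvist 2,348.52 → $2,350; Dube 3,432.46 → $3,430.
Totals: Tam $1,130 + $1,450 = $2,580; Orozco $1,130 + $180 = $1,310; Halvorsen $1,130 + $720 = $1,850; Vance $1,130 + $2,890 = $4,020; Lindqvist $1,130 + $2,350 = $3,480; Dube $1,130 + $3,430 = $4,560.

Tam: $2,580 | Orozco: $1,310 | Halvorsen: $1,850 | Vance: $4,020 | Lindqvist: $3,480 | Dube: $4,560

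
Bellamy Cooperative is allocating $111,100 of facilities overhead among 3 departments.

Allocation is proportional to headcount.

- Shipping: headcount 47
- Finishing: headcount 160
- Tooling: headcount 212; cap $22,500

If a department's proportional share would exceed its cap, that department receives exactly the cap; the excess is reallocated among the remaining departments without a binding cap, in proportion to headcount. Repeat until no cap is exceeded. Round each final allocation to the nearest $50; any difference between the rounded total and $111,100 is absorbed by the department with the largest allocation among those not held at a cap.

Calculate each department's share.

Sum of headcount: 419.
Proportional shares (ignoring caps): Shipping 12,462.29; Finishing 42,424.82; Tooling 56,212.89.
Cap binds for Tooling ($22,500); balance $88,600 reallocated over remaining headcount 207.
Shares after redistribution: Shipping 20,116.91 → $20,100; Finishing 68,483.09 → $68,500.

Shipping: $20,100; Finishing: $68,500; Tooling: $22,500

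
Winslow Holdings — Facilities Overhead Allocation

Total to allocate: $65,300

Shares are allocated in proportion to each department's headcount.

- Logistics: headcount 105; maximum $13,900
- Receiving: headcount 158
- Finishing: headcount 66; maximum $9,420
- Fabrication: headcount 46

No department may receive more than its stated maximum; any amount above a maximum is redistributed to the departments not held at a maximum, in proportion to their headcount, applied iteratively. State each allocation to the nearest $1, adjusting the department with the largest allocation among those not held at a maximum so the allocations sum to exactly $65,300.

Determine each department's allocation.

Logistics: $13,900; Receiving: $32,514; Finishing: $9,420; Fabrication: $9,466

Sum of headcount: 375.
Proportional shares (ignoring caps): Logistics 18,284.00; Receiving 27,513.07; Finishing 11,492.80; Fabrication 8,010.13.
Capped: Logistics ($13,900), Finishing ($9,420); residual $41,980 reallocated over remaining headcount 204.
Remaining shares: Receiving 32,513.92 → $32,514; Fabrication 9,466.08 → $9,466.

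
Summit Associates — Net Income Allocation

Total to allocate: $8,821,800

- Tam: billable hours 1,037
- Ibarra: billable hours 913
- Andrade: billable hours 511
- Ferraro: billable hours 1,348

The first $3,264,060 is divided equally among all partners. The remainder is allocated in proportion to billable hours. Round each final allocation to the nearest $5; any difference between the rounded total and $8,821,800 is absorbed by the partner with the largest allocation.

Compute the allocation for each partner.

First tranche $3,264,060 split equally: $816,015 each.
Remainder $5,557,740 by billable hours (total 3,809): Tam 1,513,094.35 → $1,513,095; Ibarra 1,332,165.04 → $1,332,165; Andrade 745,603.87 → $745,605; Ferraro 1,966,876.74 → $1,966,875.
Totals: Tam $816,015 + $1,513,095 = $2,329,110; Ibarra $816,015 + $1,332,165 = $2,148,180; Andrade $816,015 + $745,605 = $1,561,620; Ferraro $816,015 + $1,966,875 = $2,782,890.

Tam: $2,329,110; Ibarra: $2,148,180; Andrade: $1,561,620; Ferraro: $2,782,890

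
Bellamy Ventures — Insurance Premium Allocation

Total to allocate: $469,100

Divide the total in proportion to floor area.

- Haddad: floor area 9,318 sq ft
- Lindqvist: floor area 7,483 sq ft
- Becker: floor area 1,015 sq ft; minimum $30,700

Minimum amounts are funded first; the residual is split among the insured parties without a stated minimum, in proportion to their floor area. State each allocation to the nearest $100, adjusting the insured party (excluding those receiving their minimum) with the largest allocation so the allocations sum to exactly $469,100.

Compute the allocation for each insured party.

Guaranteed amounts: Becker $30,700. Remaining pool $438,400.
Remaining pool split over remaining floor area 16,801: Haddad 243,140.96 → $243,100; Lindqvist 195,259.04 → $195,300.

Haddad: $243,100 | Lindqvist: $195,300 | Becker: $30,700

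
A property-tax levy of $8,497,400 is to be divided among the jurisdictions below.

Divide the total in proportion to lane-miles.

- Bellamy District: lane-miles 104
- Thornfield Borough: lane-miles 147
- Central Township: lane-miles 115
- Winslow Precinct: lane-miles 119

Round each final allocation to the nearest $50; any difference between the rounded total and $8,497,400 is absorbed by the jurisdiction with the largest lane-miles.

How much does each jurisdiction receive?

Lane-miles total: 104 + 147 + 115 + 119 = 485.
Unrounded shares: Bellamy District 1,822,122.89; Thornfield Borough 2,575,500.62; Central Township 2,014,847.42; Winslow Precinct 2,084,929.07.
After rounding ($50): Bellamy District $1,822,100; Thornfield Borough $2,575,500; Central Township $2,014,850; Winslow Precinct $2,084,950. Sum = $8,497,400.
No rounding difference to absorb.

Bellamy District: $1,822,100; Thornfield Borough: $2,575,500; Central Township: $2,014,850; Winslow Precinct: $2,084,950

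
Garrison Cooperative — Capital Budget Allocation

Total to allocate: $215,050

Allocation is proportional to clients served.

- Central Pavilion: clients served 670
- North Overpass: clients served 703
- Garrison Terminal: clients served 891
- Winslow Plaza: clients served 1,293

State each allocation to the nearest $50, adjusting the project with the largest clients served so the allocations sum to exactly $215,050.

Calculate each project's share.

Central Pavilion: $40,500 · North Overpass: $42,500 · Garrison Terminal: $53,850 · Winslow Plaza: $78,200

Clients served total: 670 + 703 + 891 + 1,293 = 3,557.
Unrounded shares: Central Pavilion 40,507.03; North Overpass 42,502.15; Garrison Terminal 53,868.30; Winslow Plaza 78,172.52.
At nearest $50: Central Pavilion $40,500; North Overpass $42,500; Garrison Terminal $53,850; Winslow Plaza $78,150. Sum = $215,000.
Difference $215,050 − $215,000 = +$50 applied to largest clients served (Winslow Plaza): Winslow Plaza becomes $78,200.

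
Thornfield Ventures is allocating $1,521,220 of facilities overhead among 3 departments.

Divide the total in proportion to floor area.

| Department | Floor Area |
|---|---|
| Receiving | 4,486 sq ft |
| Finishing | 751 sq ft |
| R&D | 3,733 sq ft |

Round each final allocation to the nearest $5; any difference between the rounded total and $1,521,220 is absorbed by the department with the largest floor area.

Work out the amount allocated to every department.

Receiving: $760,780 · Finishing: $127,360 · R&D: $633,080

Total floor area = 4,486 + 751 + 3,733 = 8,970.
Unrounded shares: Receiving 760,779.59; Finishing 127,361.90; R&D 633,078.51.
After rounding ($5): Receiving $760,780; Finishing $127,360; R&D $633,080. Sum = $1,521,220.
Sum already equals the total — no adjustment.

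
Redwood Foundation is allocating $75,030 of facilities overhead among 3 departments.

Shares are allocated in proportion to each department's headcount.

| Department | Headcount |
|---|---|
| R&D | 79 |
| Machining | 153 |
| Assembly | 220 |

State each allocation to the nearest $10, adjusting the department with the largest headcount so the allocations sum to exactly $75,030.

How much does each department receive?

R&D: $13,110; Machining: $25,400; Assembly: $36,520

Total headcount = 79 + 153 + 220 = 452.
Raw shares: R&D 13,113.65; Machining 25,397.32; Assembly 36,519.03.
After rounding ($10): R&D $13,110; Machining $25,400; Assembly $36,520. Sum = $75,030.
Sum already equals the total — no adjustment.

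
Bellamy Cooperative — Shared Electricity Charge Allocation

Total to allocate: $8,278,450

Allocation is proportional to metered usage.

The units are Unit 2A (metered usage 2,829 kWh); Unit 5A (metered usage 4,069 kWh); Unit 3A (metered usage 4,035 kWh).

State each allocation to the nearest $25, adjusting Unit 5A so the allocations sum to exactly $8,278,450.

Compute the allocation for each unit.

Unit 2A: $2,142,125 | Unit 5A: $3,081,025 | Unit 3A: $3,055,300

Combined metered usage = 10,933.
Unrounded shares: Unit 2A 2,829/10,933 × $8,278,450 = 2,142,114.25; Unit 5A 4,069/10,933 × $8,278,450 = 3,081,040.25; Unit 3A 4,035/10,933 × $8,278,450 = 3,055,295.50.
Rounded to nearest $25: Unit 2A $2,142,125; Unit 5A $3,081,050; Unit 3A $3,055,300. Sum = $8,278,475.
Difference $8,278,450 − $8,278,475 = −$25 applied to Unit 5A: Unit 5A becomes $3,081,025.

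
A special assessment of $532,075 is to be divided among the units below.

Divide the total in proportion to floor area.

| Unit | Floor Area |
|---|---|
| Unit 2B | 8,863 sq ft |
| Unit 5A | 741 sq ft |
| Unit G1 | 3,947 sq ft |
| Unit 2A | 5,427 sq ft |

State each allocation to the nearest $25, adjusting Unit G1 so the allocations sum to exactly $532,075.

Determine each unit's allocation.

Sum of floor area: 18,978.
Raw shares: Unit 2B 8,863/18,978 × $532,075 = 248,486.71; Unit 5A 741/18,978 × $532,075 = 20,774.98; Unit G1 3,947/18,978 × $532,075 = 110,659.71; Unit 2A 5,427/18,978 × $532,075 = 152,153.60.
After rounding ($25): Unit 2B $248,475; Unit 5A $20,775; Unit G1 $110,650; Unit 2A $152,150. Sum = $532,050.
Difference $532,075 − $532,050 = +$25 applied to Unit G1: Unit G1 becomes $110,675.

Unit 2B: $248,475 | Unit 5A: $20,775 | Unit G1: $110,675 | Unit 2A: $152,150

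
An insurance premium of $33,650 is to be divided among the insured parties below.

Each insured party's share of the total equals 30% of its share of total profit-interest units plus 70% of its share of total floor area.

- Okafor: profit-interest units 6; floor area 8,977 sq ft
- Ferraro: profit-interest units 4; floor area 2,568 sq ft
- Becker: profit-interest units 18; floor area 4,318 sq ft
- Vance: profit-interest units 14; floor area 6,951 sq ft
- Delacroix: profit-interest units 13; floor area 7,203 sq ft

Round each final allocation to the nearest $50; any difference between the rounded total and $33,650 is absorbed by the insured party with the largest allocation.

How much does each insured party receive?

Okafor: $8,150 | Ferraro: $2,750 | Becker: $6,700 | Vance: $8,000 | Delacroix: $8,050

Profit-interest units total 55; floor area total 30,017.
Combined weights (30% profit-interest units + 70% floor area): Okafor 0.2421; Ferraro 0.0817; Becker 0.1989; Vance 0.2385; Delacroix 0.2389.
Pro-rata amounts: Okafor 8,145.72; Ferraro 2,749.35; Becker 6,692.25; Vance 8,024.24; Delacroix 8,038.44.
At nearest $50: Okafor $8,150; Ferraro $2,750; Becker $6,700; Vance $8,000; Delacroix $8,050. Sum = $33,650.
Sum already equals the total — no adjustment.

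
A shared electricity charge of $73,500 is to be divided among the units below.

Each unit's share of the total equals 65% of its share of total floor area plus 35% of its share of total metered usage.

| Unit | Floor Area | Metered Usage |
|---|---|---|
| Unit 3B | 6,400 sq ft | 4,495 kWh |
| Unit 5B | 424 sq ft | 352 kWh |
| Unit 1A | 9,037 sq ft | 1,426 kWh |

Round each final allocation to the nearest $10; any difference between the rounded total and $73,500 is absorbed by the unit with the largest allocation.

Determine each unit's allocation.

Totals — floor area 15,861, metered usage 6,273.
Combined weights (65% floor area + 35% metered usage): Unit 3B 0.5131; Unit 5B 0.0370; Unit 1A 0.4499.
Raw shares: Unit 3B 37,711.06; Unit 5B 2,720.65; Unit 1A 33,068.29.
At nearest $10: Unit 3B $37,710; Unit 5B $2,720; Unit 1A $33,070. Sum = $73,500.
No rounding difference to absorb.

Unit 3B: $37,710; Unit 5B: $2,720; Unit 1A: $33,070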